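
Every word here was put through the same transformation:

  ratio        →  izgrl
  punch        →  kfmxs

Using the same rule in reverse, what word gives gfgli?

Each pair mirrors across the alphabet (r↔i, a↔z, t↔g): positions sum to 25. Letters are reflected about the middle of the alphabet (position → 25−position): Atbash.
Undoing it on gfgli: g↔t, f↔u, g↔t, l↔o, i↔r.

tutor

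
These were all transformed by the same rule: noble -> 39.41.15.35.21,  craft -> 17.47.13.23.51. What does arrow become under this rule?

n(#14)→39 and o(#15)→41: differences scale by 2, so n = 2·pos + 11. The formula is n = 2×(alphabet index, a=1) + 11.
For arrow: a=1→13, r=18→47, r=18→47, o=15→41, w=23→57.

13.47.47.41.57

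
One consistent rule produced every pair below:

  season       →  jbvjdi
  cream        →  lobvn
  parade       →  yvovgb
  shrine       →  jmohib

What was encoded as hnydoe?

import

s(18)→j(9) and e(4)→b(1) fit y≡21x+21 (mod 26); the inverse of 21 mod 26 is 5. Each letter's alphabet position (a=0..z=25) is mapped through 21·x+21 mod 26 — an affine cipher.
Decoding hnydoe: h(7)→5·(7−21)≡8=i; n(13)→5·(13−21)≡12=m; y(24)→5·(24−21)≡15=p; d(3)→5·(3−21)≡14=o; o(14)→5·(14−21)≡17=r; e(4)→5·(4−21)≡19=t (all mod 26).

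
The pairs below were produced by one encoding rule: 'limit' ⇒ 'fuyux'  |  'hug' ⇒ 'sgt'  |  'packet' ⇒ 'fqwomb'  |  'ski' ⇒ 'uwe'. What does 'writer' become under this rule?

dqfudi

The output letters match the input read backwards, each shifted +12: limit reversed is timil. The word is reversed, then every letter is shifted forward by 12.
Applying it to writer: reverse → retirw; then shift: r+12=d, e+12=q, t+12=f, i+12=u, r+12=d, w+12=i.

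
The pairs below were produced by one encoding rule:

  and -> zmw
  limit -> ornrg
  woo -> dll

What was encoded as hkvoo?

Letters are reflected about the middle of the alphabet (position → 25−position): Atbash.
Undoing it on hkvoo: h↔s, k↔p, v↔e, o↔l, o↔l.

spell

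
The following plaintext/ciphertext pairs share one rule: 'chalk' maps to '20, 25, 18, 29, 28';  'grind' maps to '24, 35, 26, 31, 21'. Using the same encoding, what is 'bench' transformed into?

The number is (letter's place in the alphabet, a=1) + 17.
For bench: b=2→19, e=5→22, n=14→31, c=3→20, h=8→25.

19, 22, 31, 20, 25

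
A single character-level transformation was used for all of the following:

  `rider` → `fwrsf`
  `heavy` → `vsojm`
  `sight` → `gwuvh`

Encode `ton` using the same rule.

Compare letters: r→f is +14, i→w is +14, d→r is +14 — a constant shift. Every letter moves 14 places later in the alphabet, wrapping around z→a.
For ton: t+14=h, o+14=c, n+14=b.

hcb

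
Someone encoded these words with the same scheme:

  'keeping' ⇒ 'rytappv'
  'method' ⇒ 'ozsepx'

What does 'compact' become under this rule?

The output letters match the input read backwards, each shifted +11: keeping reversed is gnipeek. Two steps: reverse the string, then apply a Caesar shift of +11.
Applying it to compact: reverse → tcapmoc; then shift: t+11=e, c+11=n, a+11=l, p+11=a, m+11=x, o+11=z, c+11=n.

enlaxzn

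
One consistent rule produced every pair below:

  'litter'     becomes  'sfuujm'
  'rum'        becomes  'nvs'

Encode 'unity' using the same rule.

zujov

The output letters match the input read backwards, each shifted +1: litter reversed is rettil. Two steps: reverse the string, then apply a Caesar shift of +1.
For unity: reverse → ytinu; then shift: y+1=z, t+1=u, i+1=j, n+1=o, u+1=v.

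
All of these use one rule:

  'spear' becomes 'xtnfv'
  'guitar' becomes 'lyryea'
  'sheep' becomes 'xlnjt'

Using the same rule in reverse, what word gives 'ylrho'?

thick

Shifts by position in spear: pos 0: s→x (+5), pos 1: p→t (+4), pos 2: e→n (+9), pos 3: a→f (+5), pos 4: r→v (+4) — repeating every 3. It's a Vigenère-style cipher with numeric key [5,4,9]: position i shifts by key[i mod 3].
Undoing it on ylrho: y−5=t, l−4=h, r−9=i, h−5=c, o−4=k.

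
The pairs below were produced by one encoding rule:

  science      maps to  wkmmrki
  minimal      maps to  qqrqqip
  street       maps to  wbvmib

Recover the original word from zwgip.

Shifts by position in science: pos 0: s→w (+4), pos 1: c→k (+8), pos 2: i→m (+4), pos 3: e→m (+8) — repeating every 2. The shifts repeat in a cycle of length 2: positions 0,1,… shift by +4, +8, then the pattern repeats.
Decoding zwgip: z−4=v, w−8=o, g−4=c, i−8=a, p−4=l.

vocal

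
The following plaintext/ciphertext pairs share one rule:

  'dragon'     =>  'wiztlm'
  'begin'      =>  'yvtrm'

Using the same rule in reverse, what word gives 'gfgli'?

Each pair mirrors across the alphabet (d↔w, r↔i, a↔z): positions sum to 25. Letters are reflected about the middle of the alphabet (position → 25−position): Atbash.
Decoding gfgli: g↔t, f↔u, g↔t, l↔o, i↔r.

tutor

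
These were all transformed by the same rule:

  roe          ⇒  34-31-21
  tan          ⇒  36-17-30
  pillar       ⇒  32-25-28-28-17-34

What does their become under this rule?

r is letter #18 and maps to 34: an offset of 16. Letters become their 1-based position plus 16 (so a→17, b→18, …).
On their: t=20→36, h=8→24, e=5→21, i=9→25, r=18→34.

36-24-21-25-34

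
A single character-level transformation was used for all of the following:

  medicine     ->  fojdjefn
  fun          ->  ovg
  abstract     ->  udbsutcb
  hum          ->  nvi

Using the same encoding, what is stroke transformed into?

flpsut

The output letters match the input read backwards, each shifted +1: medicine reversed is enicidem. Read the word backwards and shift each letter +1.
On stroke: reverse → ekorts; then shift: e+1=f, k+1=l, o+1=p, r+1=s, t+1=u, s+1=t.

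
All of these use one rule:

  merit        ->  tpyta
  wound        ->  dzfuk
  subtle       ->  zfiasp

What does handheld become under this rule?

The shift depends on letter class: consonant m→t is +7, but vowel e→p is +11. Vowels shift forward by 11 and consonants shift forward by 7.
Applying it to handheld: h(cons)+7=o, a(vowel)+11=l, n(cons)+7=u, d(cons)+7=k, h(cons)+7=o, e(vowel)+11=p, l(cons)+7=s, d(cons)+7=k.

olukopsk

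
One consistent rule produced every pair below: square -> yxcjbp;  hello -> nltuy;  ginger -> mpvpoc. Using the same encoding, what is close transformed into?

In square: s→y is +6, q→x is +7, u→c is +8, a→j is +9 — the shift increases by 1 each position. Each letter shifts forward by (position + 6), i.e. 6, 7, 8, … — the shift grows by one for each successive letter.
For close: c+6=i, l+7=s, o+8=w, s+9=b, e+10=o.

iswbo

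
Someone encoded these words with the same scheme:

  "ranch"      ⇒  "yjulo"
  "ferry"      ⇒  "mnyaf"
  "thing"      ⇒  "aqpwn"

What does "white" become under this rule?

A repeating key of period 2 is used — shifts +7, +9 over and over.
Applying it to white: w+7=d, h+9=q, i+7=p, t+9=c, e+7=l.

dqpcl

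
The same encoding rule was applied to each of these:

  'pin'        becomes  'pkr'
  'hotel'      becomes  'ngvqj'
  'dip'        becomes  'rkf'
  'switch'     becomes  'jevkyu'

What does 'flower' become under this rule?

tgyqnh

The output letters match the input read backwards, each shifted +2: pin reversed is nip. Two steps: reverse the string, then apply a Caesar shift of +2.
For flower: reverse → rewolf; then shift: r+2=t, e+2=g, w+2=y, o+2=q, l+2=n, f+2=h.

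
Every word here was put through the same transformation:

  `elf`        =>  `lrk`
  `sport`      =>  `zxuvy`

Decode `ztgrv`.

plant

The output letters match the input read backwards, each shifted +6: elf reversed is fle. Read the word backwards and shift each letter +6.
Decoding ztgrv: shift back: z−6=t, t−6=n, g−6=a, r−6=l, v−6=p → tnalp; then reverse → plant.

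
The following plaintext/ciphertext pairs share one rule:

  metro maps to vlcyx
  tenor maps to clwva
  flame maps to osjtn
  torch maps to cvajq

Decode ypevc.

Shifts by position in metro: pos 0: m→v (+9), pos 1: e→l (+7), pos 2: t→c (+9), pos 3: r→y (+7) — repeating every 2. A repeating key of period 2 is used — shifts +9, +7 over and over.
Decoding ypevc: y−9=p, p−7=i, e−9=v, v−7=o, c−9=t.

pivot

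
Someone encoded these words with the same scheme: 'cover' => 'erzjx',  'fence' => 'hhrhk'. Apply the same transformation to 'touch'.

In cover: c→e is +2, o→r is +3, v→z is +4, e→j is +5 — the shift increases by 1 each position. Each letter shifts forward by (position + 2), i.e. 2, 3, 4, … — the shift grows by one for each successive letter.
Applying it to touch: t+2=v, o+3=r, u+4=y, c+5=h, h+6=n.

vryhn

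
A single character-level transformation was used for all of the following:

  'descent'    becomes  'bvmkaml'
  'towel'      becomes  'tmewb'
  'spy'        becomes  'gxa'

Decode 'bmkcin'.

faucet

The output letters match the input read backwards, each shifted +8: descent reversed is tnecsed. Two steps: reverse the string, then apply a Caesar shift of +8.
Reversing it on bmkcin: shift back: b−8=t, m−8=e, k−8=c, c−8=u, i−8=a, n−8=f → tecuaf; then reverse → faucet.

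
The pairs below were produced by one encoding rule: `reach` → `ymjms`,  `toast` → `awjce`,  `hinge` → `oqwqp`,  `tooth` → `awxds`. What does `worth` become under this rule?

In reach: r→y is +7, e→m is +8, a→j is +9, c→m is +10 — the shift increases by 1 each position. The shift increases by 1 at each position, starting from +7: 7, 8, 9, ….
Applying it to worth: w+7=d, o+8=w, r+9=a, t+10=d, h+11=s.

dwads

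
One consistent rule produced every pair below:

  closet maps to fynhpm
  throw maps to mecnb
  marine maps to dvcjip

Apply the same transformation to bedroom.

c(2)→f(5) and l(11)→y(24) fit y≡5x+21 (mod 26); the inverse of 5 mod 26 is 21. Each letter's alphabet position (a=0..z=25) is mapped through 5·x+21 mod 26 — an affine cipher.
Applying it to bedroom: b(1)→5·1+21≡0=a; e(4)→5·4+21≡15=p; d(3)→5·3+21≡10=k; r(17)→5·17+21≡2=c; o(14)→5·14+21≡13=n; o(14)→5·14+21≡13=n; m(12)→5·12+21≡3=d (all mod 26).

apkcnnd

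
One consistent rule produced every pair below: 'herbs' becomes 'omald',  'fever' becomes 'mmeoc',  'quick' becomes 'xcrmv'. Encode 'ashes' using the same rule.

In herbs: h→o is +7, e→m is +8, r→a is +9, b→l is +10 — the shift increases by 1 each position. Each letter shifts forward by (position + 7), i.e. 7, 8, 9, … — the shift grows by one for each successive letter.
For ashes: a+7=h, s+8=a, h+9=q, e+10=o, s+11=d.

haqod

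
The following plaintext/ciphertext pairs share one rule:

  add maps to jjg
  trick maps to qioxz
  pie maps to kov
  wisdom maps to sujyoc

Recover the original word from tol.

fin

The output letters match the input read backwards, each shifted +6: add reversed is dda. Read the word backwards and shift each letter +6.
Undoing it on tol: shift back: t−6=n, o−6=i, l−6=f → nif; then reverse → fin.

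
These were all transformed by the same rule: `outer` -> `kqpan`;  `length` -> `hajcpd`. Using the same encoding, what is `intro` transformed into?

Every letter moves 22 places later in the alphabet, wrapping around z→a.
Applying it to intro: i+22=e, n+22=j, t+22=p, r+22=n, o+22=k.

ejpnk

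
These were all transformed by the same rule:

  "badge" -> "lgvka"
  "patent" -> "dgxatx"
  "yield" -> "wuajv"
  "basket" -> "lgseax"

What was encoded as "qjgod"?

clamp

Treating letters as 0–25, the rule is x ↦ 5x + 6 (mod 26).
Decoding qjgod: q(16)→21·(16−6)≡2=c; j(9)→21·(9−6)≡11=l; g(6)→21·(6−6)≡0=a; o(14)→21·(14−6)≡12=m; d(3)→21·(3−6)≡15=p (all mod 26).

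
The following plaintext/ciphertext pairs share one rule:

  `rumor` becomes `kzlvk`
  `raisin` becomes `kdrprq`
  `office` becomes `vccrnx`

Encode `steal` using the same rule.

puxdg

r(17)→k(10) and u(20)→z(25) fit y≡5x+3 (mod 26); the inverse of 5 mod 26 is 21. This is an affine cipher: with a=0,…,z=25, each position x becomes (5x+3) mod 26.
For steal: s(18)→5·18+3≡15=p; t(19)→5·19+3≡20=u; e(4)→5·4+3≡23=x; a(0)→5·0+3≡3=d; l(11)→5·11+3≡6=g (all mod 26).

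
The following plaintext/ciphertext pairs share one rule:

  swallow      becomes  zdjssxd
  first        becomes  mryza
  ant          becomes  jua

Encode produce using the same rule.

The shift depends on letter class: consonant s→z is +7, but vowel a→j is +9. The rule splits by letter class: vowels +9, consonants +7.
Applying it to produce: p(cons)+7=w, r(cons)+7=y, o(vowel)+9=x, d(cons)+7=k, u(vowel)+9=d, c(cons)+7=j, e(vowel)+9=n.

wyxkdjn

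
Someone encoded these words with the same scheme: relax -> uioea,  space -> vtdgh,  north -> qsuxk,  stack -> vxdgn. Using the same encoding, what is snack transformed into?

vrdgn

Shifts by position in relax: pos 0: r→u (+3), pos 1: e→i (+4), pos 2: l→o (+3), pos 3: a→e (+4) — repeating every 2. It's a Vigenère-style cipher with numeric key [3,4]: position i shifts by key[i mod 2].
For snack: s+3=v, n+4=r, a+3=d, c+4=g, k+3=n.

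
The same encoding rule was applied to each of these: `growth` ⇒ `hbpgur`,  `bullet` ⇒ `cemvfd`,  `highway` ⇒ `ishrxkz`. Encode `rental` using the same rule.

soodbv

Shifts by position in growth: pos 0: g→h (+1), pos 1: r→b (+10), pos 2: o→p (+1), pos 3: w→g (+10) — repeating every 2. A repeating key of period 2 is used — shifts +1, +10 over and over.
For rental: r+1=s, e+10=o, n+1=o, t+10=d, a+1=b, l+10=v.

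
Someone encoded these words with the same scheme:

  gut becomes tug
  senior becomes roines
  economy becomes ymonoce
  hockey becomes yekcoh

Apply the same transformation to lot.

tol

The output letters match the input read backwards: gut reversed is tug. The word is simply reversed.
Applying it to lot: reverse → tol.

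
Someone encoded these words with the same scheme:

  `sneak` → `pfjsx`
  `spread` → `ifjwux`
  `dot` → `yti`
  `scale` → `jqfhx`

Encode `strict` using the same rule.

Two steps: reverse the string, then apply a Caesar shift of +5.
For strict: reverse → tcirts; then shift: t+5=y, c+5=h, i+5=n, r+5=w, t+5=y, s+5=x.

yhnwyx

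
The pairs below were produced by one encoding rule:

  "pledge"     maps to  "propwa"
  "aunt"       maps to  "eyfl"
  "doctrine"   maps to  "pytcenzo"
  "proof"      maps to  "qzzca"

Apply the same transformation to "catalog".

rzwleln

The word is reversed, then every letter is shifted forward by 11.
Applying it to catalog: reverse → golatac; then shift: g+11=r, o+11=z, l+11=w, a+11=l, t+11=e, a+11=l, c+11=n.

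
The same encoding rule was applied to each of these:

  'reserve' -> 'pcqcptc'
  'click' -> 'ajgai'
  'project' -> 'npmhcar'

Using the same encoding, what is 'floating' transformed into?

Each letter is shifted forward by 24 in the alphabet (a Caesar shift of +24).
For floating: f+24=d, l+24=j, o+24=m, a+24=y, t+24=r, i+24=g, n+24=l, g+24=e.

djmyrgle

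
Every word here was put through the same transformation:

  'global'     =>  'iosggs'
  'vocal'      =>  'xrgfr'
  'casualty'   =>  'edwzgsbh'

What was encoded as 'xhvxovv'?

In global: g→i is +2, l→o is +3, o→s is +4, b→g is +5 — the shift increases by 1 each position. Each letter shifts forward by (position + 2), i.e. 2, 3, 4, … — the shift grows by one for each successive letter.
Undoing it on xhvxovv: x−2=v, h−3=e, v−4=r, x−5=s, o−6=i, v−7=o, v−8=n.

version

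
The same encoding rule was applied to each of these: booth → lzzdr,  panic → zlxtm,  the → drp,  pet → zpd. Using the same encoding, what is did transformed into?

The rule splits by letter class: vowels +11, consonants +10.
For did: d(cons)+10=n, i(vowel)+11=t, d(cons)+10=n.

ntn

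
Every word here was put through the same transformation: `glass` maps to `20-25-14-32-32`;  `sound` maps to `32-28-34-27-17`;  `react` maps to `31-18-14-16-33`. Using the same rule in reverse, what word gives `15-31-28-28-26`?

broom

g is letter #7 and maps to 20: an offset of 13. Each letter is replaced by its alphabet position (a=1..z=26) + 13.
Undoing it on 15-31-28-28-26: 15→(15−13)÷1=2=b, 31→(31−13)÷1=18=r, 28→(28−13)÷1=15=o, 28→(28−13)÷1=15=o, 26→(26−13)÷1=13=m.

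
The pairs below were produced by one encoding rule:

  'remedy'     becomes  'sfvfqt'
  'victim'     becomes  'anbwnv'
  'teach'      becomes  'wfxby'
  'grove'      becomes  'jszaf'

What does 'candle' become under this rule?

bxkqgf

r(17)→s(18) and e(4)→f(5) fit y≡15x+23 (mod 26); the inverse of 15 mod 26 is 7. Each letter's alphabet position (a=0..z=25) is mapped through 15·x+23 mod 26 — an affine cipher.
On candle: c(2)→15·2+23≡1=b; a(0)→15·0+23≡23=x; n(13)→15·13+23≡10=k; d(3)→15·3+23≡16=q; l(11)→15·11+23≡6=g; e(4)→15·4+23≡5=f (all mod 26).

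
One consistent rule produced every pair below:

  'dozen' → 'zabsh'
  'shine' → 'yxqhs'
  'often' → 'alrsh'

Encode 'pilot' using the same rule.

d(3)→z(25) and o(14)→a(0) fit y≡19x+20 (mod 26); the inverse of 19 mod 26 is 11. Each letter's alphabet position (a=0..z=25) is mapped through 19·x+20 mod 26 — an affine cipher.
Applying it to pilot: p(15)→19·15+20≡19=t; i(8)→19·8+20≡16=q; l(11)→19·11+20≡21=v; o(14)→19·14+20≡0=a; t(19)→19·19+20≡17=r (all mod 26).

tqvar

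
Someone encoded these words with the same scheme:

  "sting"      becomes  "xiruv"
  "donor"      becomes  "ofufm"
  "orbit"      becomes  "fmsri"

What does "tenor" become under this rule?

s(18)→x(23) and t(19)→i(8) fit y≡11x+7 (mod 26); the inverse of 11 mod 26 is 19. This is an affine cipher: with a=0,…,z=25, each position x becomes (11x+7) mod 26.
On tenor: t(19)→11·19+7≡8=i; e(4)→11·4+7≡25=z; n(13)→11·13+7≡20=u; o(14)→11·14+7≡5=f; r(17)→11·17+7≡12=m (all mod 26).

izufm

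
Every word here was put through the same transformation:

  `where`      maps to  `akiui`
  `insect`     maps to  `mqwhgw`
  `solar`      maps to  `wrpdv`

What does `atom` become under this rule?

ewsp

Shifts by position in where: pos 0: w→a (+4), pos 1: h→k (+3), pos 2: e→i (+4), pos 3: r→u (+3) — repeating every 2. The shifts repeat in a cycle of length 2: positions 0,1,… shift by +4, +3, then the pattern repeats.
Applying it to atom: a+4=e, t+3=w, o+4=s, m+3=p.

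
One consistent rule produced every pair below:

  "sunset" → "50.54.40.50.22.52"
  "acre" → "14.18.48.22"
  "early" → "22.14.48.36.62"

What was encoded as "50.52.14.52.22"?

state

s(#19)→50 and u(#21)→54: differences scale by 2, so n = 2·pos + 12. The formula is n = 2×(alphabet index, a=1) + 12.
Reversing it on 50.52.14.52.22: 50→(50−12)÷2=19=s, 52→(52−12)÷2=20=t, 14→(14−12)÷2=1=a, 52→(52−12)÷2=20=t, 22→(22−12)÷2=5=e.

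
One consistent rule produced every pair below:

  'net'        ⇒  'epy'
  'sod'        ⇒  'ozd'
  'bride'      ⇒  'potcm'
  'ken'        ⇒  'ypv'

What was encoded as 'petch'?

Two steps: reverse the string, then apply a Caesar shift of +11.
Reversing it on petch: shift back: p−11=e, e−11=t, t−11=i, c−11=r, h−11=w → etirw; then reverse → write.

write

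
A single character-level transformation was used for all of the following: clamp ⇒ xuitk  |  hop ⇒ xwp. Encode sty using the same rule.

gba

The output letters match the input read backwards, each shifted +8: clamp reversed is pmalc. Read the word backwards and shift each letter +8.
For sty: reverse → yts; then shift: y+8=g, t+8=b, s+8=a.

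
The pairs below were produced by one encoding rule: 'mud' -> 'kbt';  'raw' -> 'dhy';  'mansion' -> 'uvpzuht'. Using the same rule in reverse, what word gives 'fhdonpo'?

The word is reversed, then every letter is shifted forward by 7.
Reversing it on fhdonpo: shift back: f−7=y, h−7=a, d−7=w, o−7=h, n−7=g, p−7=i, o−7=h → yawhgih; then reverse → highway.

highway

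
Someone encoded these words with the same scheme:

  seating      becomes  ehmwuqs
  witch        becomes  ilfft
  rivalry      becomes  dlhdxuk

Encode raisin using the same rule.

dduvuq

A repeating key of period 2 is used — shifts +12, +3 over and over.
For raisin: r+12=d, a+3=d, i+12=u, s+3=v, i+12=u, n+3=q.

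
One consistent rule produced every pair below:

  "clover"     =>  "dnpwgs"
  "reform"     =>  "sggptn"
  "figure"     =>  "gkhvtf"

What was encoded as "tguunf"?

Shifts by position in clover: pos 0: c→d (+1), pos 1: l→n (+2), pos 2: o→p (+1), pos 3: v→w (+1), pos 4: e→g (+2), pos 5: r→s (+1) — repeating every 3. It's a Vigenère-style cipher with numeric key [1,2,1]: position i shifts by key[i mod 3].
Undoing it on tguunf: t−1=s, g−2=e, u−1=t, u−1=t, n−2=l, f−1=e.

settle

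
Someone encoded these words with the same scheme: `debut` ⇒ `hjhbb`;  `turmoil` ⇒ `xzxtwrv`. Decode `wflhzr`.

In debut: d→h is +4, e→j is +5, b→h is +6, u→b is +7 — the shift increases by 1 each position. The shift increases by 1 at each position, starting from +4: 4, 5, 6, ….
Undoing it on wflhzr: w−4=s, f−5=a, l−6=f, h−7=a, z−8=r, r−9=i.

safari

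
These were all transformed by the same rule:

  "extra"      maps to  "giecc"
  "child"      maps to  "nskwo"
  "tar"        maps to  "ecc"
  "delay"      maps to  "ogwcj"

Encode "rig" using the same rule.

The shift depends on letter class: consonant x→i is +11, but vowel e→g is +2. Two shifts are in play — +2 for a/e/i/o/u, +11 for every other letter.
On rig: r(cons)+11=c, i(vowel)+2=k, g(cons)+11=r.

ckr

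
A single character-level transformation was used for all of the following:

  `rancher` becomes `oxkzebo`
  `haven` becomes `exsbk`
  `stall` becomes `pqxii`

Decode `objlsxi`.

removal

It's a constant shift of +23 (ROT23).
Decoding objlsxi: o−23=r, b−23=e, j−23=m, l−23=o, s−23=v, x−23=a, i−23=l.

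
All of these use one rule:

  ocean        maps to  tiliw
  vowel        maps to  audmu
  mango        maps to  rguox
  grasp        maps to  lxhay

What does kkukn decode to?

fence

In ocean: o→t is +5, c→i is +6, e→l is +7, a→i is +8 — the shift increases by 1 each position. Each letter shifts forward by (position + 5), i.e. 5, 6, 7, … — the shift grows by one for each successive letter.
Undoing it on kkukn: k−5=f, k−6=e, u−7=n, k−8=c, n−9=e.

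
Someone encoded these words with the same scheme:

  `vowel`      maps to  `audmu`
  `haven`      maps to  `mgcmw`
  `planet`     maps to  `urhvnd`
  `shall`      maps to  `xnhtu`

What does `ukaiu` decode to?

Each letter shifts forward by (position + 5), i.e. 5, 6, 7, … — the shift grows by one for each successive letter.
Decoding ukaiu: u−5=p, k−6=e, a−7=t, i−8=a, u−9=l.

petal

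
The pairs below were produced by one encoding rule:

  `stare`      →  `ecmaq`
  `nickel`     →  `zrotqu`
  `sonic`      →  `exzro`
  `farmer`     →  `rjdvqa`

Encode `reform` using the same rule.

dnrxdv

Shifts by position in stare: pos 0: s→e (+12), pos 1: t→c (+9), pos 2: a→m (+12), pos 3: r→a (+9) — repeating every 2. The shifts repeat in a cycle of length 2: positions 0,1,… shift by +12, +9, then the pattern repeats.
On reform: r+12=d, e+9=n, f+12=r, o+9=x, r+12=d, m+9=v.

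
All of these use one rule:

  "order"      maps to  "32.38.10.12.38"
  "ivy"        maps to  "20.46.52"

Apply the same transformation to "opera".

32.34.12.38.4

o(#15)→32 and r(#18)→38: differences scale by 2, so n = 2·pos + 2. Each letter becomes 2×(its alphabet position, a=1..z=26) + 2.
For opera: o=15→32, p=16→34, e=5→12, r=18→38, a=1→4.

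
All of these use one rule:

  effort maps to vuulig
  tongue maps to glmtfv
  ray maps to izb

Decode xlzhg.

Letters are reflected about the middle of the alphabet (position → 25−position): Atbash.
Undoing it on xlzhg: x↔c, l↔o, z↔a, h↔s, g↔t.

coast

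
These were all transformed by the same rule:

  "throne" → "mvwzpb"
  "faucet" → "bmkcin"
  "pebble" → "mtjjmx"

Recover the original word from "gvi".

Two steps: reverse the string, then apply a Caesar shift of +8.
Undoing it on gvi: shift back: g−8=y, v−8=n, i−8=a → yna; then reverse → any.

any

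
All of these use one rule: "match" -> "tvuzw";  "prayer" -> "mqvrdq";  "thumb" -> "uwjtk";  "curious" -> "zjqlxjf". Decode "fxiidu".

sonnet

m(12)→t(19) and a(0)→v(21) fit y≡15x+21 (mod 26); the inverse of 15 mod 26 is 7. Each letter's alphabet position (a=0..z=25) is mapped through 15·x+21 mod 26 — an affine cipher.
Reversing it on fxiidu: f(5)→7·(5−21)≡18=s; x(23)→7·(23−21)≡14=o; i(8)→7·(8−21)≡13=n; i(8)→7·(8−21)≡13=n; d(3)→7·(3−21)≡4=e; u(20)→7·(20−21)≡19=t (all mod 26).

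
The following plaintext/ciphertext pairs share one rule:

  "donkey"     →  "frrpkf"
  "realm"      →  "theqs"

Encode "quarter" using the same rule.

sxewzlz

In donkey: d→f is +2, o→r is +3, n→r is +4, k→p is +5 — the shift increases by 1 each position. Letter i (0-indexed) is shifted by i+2, so successive shifts are 2, 3, 4, ….
For quarter: q+2=s, u+3=x, a+4=e, r+5=w, t+6=z, e+7=l, r+8=z.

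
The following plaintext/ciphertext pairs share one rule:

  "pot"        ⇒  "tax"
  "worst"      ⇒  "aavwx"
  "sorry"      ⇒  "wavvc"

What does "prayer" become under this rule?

Vowels shift forward by 12 and consonants shift forward by 4.
For prayer: p(cons)+4=t, r(cons)+4=v, a(vowel)+12=m, y(cons)+4=c, e(vowel)+12=q, r(cons)+4=v.

tvmcqv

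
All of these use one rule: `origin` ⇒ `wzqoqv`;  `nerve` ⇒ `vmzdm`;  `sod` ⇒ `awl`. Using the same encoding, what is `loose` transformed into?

Compare letters: o→w is +8, r→z is +8, i→q is +8 — a constant shift. Each letter is shifted forward by 8 in the alphabet (a Caesar shift of +8).
On loose: l+8=t, o+8=w, o+8=w, s+8=a, e+8=m.

twwam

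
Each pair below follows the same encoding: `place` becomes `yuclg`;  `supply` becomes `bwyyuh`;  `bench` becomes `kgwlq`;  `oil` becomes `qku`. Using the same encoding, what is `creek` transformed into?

The shift depends on letter class: consonant p→y is +9, but vowel a→c is +2. Vowels shift forward by 2 and consonants shift forward by 9.
Applying it to creek: c(cons)+9=l, r(cons)+9=a, e(vowel)+2=g, e(vowel)+2=g, k(cons)+9=t.

laggt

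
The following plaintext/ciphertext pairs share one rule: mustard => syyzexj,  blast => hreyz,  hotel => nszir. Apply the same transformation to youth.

esyzn

The shift depends on letter class: consonant m→s is +6, but vowel u→y is +4. Two shifts are in play — +4 for a/e/i/o/u, +6 for every other letter.
Applying it to youth: y(cons)+6=e, o(vowel)+4=s, u(vowel)+4=y, t(cons)+6=z, h(cons)+6=n.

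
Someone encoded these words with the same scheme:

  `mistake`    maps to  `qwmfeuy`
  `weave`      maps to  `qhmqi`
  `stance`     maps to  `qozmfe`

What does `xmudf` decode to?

The output letters match the input read backwards, each shifted +12: mistake reversed is ekatsim. Two steps: reverse the string, then apply a Caesar shift of +12.
Decoding xmudf: shift back: x−12=l, m−12=a, u−12=i, d−12=r, f−12=t → lairt; then reverse → trial.

trial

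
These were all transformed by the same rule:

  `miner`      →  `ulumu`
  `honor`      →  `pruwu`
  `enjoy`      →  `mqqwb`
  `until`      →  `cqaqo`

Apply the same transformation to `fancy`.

ndukb

The shifts repeat in a cycle of length 3: positions 0,1,… shift by +8, +3, +7, then the pattern repeats.
For fancy: f+8=n, a+3=d, n+7=u, c+8=k, y+3=b.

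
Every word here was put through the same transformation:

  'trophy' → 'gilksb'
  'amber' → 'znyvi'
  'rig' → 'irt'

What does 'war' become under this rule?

This is the alphabet-reversal cipher (Atbash): a becomes z, b becomes y, etc.
On war: w↔d, a↔z, r↔i.

dzi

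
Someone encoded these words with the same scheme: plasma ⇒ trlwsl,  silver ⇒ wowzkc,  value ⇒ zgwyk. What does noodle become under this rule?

The shifts repeat in a cycle of length 3: positions 0,1,… shift by +4, +6, +11, then the pattern repeats.
Applying it to noodle: n+4=r, o+6=u, o+11=z, d+4=h, l+6=r, e+11=p.

ruzhrp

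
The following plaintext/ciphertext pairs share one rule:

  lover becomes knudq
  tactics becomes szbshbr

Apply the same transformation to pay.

ozx

Compare letters: l→k is +25, o→n is +25, v→u is +25 — a constant shift. This is a Caesar cipher with shift 25.
For pay: p+25=o, a+25=z, y+25=x.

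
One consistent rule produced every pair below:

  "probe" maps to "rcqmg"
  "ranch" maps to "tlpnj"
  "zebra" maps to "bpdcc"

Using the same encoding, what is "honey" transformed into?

A repeating key of period 2 is used — shifts +2, +11 over and over.
On honey: h+2=j, o+11=z, n+2=p, e+11=p, y+2=a.

jzppa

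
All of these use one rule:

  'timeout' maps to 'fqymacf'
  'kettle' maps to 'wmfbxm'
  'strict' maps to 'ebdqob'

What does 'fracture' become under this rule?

Shifts by position in timeout: pos 0: t→f (+12), pos 1: i→q (+8), pos 2: m→y (+12), pos 3: e→m (+8) — repeating every 2. A repeating key of period 2 is used — shifts +12, +8 over and over.
Applying it to fracture: f+12=r, r+8=z, a+12=m, c+8=k, t+12=f, u+8=c, r+12=d, e+8=m.

rzmkfcdm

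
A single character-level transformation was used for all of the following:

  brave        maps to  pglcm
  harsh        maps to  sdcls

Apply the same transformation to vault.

The output letters match the input read backwards, each shifted +11: brave reversed is evarb. Two steps: reverse the string, then apply a Caesar shift of +11.
Applying it to vault: reverse → tluav; then shift: t+11=e, l+11=w, u+11=f, a+11=l, v+11=g.

ewflg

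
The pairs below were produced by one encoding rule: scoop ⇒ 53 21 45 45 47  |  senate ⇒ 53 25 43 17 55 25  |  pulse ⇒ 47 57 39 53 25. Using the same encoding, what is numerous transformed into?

s(#19)→53 and c(#3)→21: differences scale by 2, so n = 2·pos + 15. Each letter becomes 2×(its alphabet position, a=1..z=26) + 15.
For numerous: n=14→43, u=21→57, m=13→41, e=5→25, r=18→51, o=15→45, u=21→57, s=19→53.

43 57 41 25 51 45 57 53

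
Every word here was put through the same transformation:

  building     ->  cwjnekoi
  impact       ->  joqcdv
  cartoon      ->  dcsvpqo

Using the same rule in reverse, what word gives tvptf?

store

Shifts by position in building: pos 0: b→c (+1), pos 1: u→w (+2), pos 2: i→j (+1), pos 3: l→n (+2) — repeating every 2. It's a Vigenère-style cipher with numeric key [1,2]: position i shifts by key[i mod 2].
Reversing it on tvptf: t−1=s, v−2=t, p−1=o, t−2=r, f−1=e.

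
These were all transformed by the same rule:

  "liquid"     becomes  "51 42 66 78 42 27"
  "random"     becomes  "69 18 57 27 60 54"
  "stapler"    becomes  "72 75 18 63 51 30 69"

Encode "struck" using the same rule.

Each letter becomes 3×(its alphabet position, a=1..z=26) + 15.
Applying it to struck: s=19→72, t=20→75, r=18→69, u=21→78, c=3→24, k=11→48.

72 75 69 78 24 48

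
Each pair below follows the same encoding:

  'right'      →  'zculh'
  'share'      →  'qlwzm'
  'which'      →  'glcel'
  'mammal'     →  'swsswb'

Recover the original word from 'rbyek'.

pluck

Each letter's alphabet position (a=0..z=25) is mapped through 17·x+22 mod 26 — an affine cipher.
Decoding rbyek: r(17)→23·(17−22)≡15=p; b(1)→23·(1−22)≡11=l; y(24)→23·(24−22)≡20=u; e(4)→23·(4−22)≡2=c; k(10)→23·(10−22)≡10=k (all mod 26).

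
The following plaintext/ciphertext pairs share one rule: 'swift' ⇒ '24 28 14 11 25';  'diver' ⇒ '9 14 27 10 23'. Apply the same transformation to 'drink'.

9 23 14 19 16

s is letter #19 and maps to 24: an offset of 5. The number is (letter's place in the alphabet, a=1) + 5.
Applying it to drink: d=4→9, r=18→23, i=9→14, n=14→19, k=11→16.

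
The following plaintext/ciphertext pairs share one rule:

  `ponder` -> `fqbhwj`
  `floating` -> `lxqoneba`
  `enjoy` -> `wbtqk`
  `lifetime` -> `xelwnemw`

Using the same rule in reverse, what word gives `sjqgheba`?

p(15)→f(5) and o(14)→q(16) fit y≡15x+14 (mod 26); the inverse of 15 mod 26 is 7. Treating letters as 0–25, the rule is x ↦ 15x + 14 (mod 26).
Reversing it on sjqgheba: s(18)→7·(18−14)≡2=c; j(9)→7·(9−14)≡17=r; q(16)→7·(16−14)≡14=o; g(6)→7·(6−14)≡22=w; h(7)→7·(7−14)≡3=d; e(4)→7·(4−14)≡8=i; b(1)→7·(1−14)≡13=n; a(0)→7·(0−14)≡6=g (all mod 26).

crowding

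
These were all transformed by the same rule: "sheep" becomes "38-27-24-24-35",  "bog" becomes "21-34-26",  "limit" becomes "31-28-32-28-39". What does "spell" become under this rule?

38-35-24-31-31

Letters become their 1-based position plus 19 (so a→20, b→21, …).
On spell: s=19→38, p=16→35, e=5→24, l=12→31, l=12→31.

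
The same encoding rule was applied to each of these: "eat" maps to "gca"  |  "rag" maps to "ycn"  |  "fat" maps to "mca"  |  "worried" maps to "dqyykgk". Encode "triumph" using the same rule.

Vowels shift forward by 2 and consonants shift forward by 7.
On triumph: t(cons)+7=a, r(cons)+7=y, i(vowel)+2=k, u(vowel)+2=w, m(cons)+7=t, p(cons)+7=w, h(cons)+7=o.

aykwtwo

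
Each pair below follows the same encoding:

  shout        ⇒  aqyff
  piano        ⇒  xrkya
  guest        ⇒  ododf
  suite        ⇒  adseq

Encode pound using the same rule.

xxeyp

The shift increases by 1 at each position, starting from +8: 8, 9, 10, ….
On pound: p+8=x, o+9=x, u+10=e, n+11=y, d+12=p.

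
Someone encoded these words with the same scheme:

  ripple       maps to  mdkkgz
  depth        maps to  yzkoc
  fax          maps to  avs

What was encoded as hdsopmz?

mixture

Compare letters: r→m is +21, i→d is +21, p→k is +21 — a constant shift. Every letter moves 21 places later in the alphabet, wrapping around z→a.
Reversing it on hdsopmz: h−21=m, d−21=i, s−21=x, o−21=t, p−21=u, m−21=r, z−21=e.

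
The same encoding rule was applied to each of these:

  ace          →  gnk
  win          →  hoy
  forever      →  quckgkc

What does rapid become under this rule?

cgaoo

The shift depends on letter class: consonant c→n is +11, but vowel a→g is +6. Two shifts are in play — +6 for a/e/i/o/u, +11 for every other letter.
Applying it to rapid: r(cons)+11=c, a(vowel)+6=g, p(cons)+11=a, i(vowel)+6=o, d(cons)+11=o.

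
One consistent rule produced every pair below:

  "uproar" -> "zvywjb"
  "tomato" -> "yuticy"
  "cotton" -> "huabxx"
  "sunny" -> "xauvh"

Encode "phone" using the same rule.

unvvn

In uproar: u→z is +5, p→v is +6, r→y is +7, o→w is +8 — the shift increases by 1 each position. The shift increases by 1 at each position, starting from +5: 5, 6, 7, ….
For phone: p+5=u, h+6=n, o+7=v, n+8=v, e+9=n.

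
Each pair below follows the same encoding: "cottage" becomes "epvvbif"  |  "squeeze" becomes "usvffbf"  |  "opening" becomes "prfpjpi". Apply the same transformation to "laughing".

Two shifts are in play — +1 for a/e/i/o/u, +2 for every other letter.
Applying it to laughing: l(cons)+2=n, a(vowel)+1=b, u(vowel)+1=v, g(cons)+2=i, h(cons)+2=j, i(vowel)+1=j, n(cons)+2=p, g(cons)+2=i.

nbvijjpi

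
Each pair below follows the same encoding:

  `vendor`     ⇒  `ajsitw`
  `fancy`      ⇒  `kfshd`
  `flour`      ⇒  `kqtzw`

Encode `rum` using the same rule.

Compare letters: v→a is +5, e→j is +5, n→s is +5 — a constant shift. This is a Caesar cipher with shift 5.
On rum: r+5=w, u+5=z, m+5=r.

wzr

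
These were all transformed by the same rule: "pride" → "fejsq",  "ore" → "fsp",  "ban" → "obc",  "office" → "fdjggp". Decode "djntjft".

seismic

The output letters match the input read backwards, each shifted +1: pride reversed is edirp. Two steps: reverse the string, then apply a Caesar shift of +1.
Decoding djntjft: shift back: d−1=c, j−1=i, n−1=m, t−1=s, j−1=i, f−1=e, t−1=s → cimsies; then reverse → seismic.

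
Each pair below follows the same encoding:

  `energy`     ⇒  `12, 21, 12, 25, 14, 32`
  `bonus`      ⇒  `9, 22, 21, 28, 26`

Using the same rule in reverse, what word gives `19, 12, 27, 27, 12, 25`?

Letters become their 1-based position plus 7 (so a→8, b→9, …).
Decoding 19, 12, 27, 27, 12, 25: 19→(19−7)÷1=12=l, 12→(12−7)÷1=5=e, 27→(27−7)÷1=20=t, 27→(27−7)÷1=20=t, 12→(12−7)÷1=5=e, 25→(25−7)÷1=18=r.

letter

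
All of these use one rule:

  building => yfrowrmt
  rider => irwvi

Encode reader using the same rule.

Letters are reflected about the middle of the alphabet (position → 25−position): Atbash.
Applying it to reader: r↔i, e↔v, a↔z, d↔w, e↔v, r↔i.

ivzwvi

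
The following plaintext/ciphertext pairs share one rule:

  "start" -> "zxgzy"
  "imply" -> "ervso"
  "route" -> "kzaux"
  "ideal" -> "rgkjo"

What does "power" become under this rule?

The output letters match the input read backwards, each shifted +6: start reversed is trats. Read the word backwards and shift each letter +6.
On power: reverse → rewop; then shift: r+6=x, e+6=k, w+6=c, o+6=u, p+6=v.

xkcuv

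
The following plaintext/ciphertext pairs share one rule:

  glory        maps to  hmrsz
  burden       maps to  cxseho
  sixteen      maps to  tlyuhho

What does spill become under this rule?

Vowels shift forward by 3 and consonants shift forward by 1.
Applying it to spill: s(cons)+1=t, p(cons)+1=q, i(vowel)+3=l, l(cons)+1=m, l(cons)+1=m.

tqlmm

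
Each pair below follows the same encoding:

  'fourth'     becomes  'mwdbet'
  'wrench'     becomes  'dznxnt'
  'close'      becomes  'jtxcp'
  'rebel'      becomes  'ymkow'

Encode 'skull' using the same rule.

The shift increases by 1 at each position, starting from +7: 7, 8, 9, ….
Applying it to skull: s+7=z, k+8=s, u+9=d, l+10=v, l+11=w.

zsdvw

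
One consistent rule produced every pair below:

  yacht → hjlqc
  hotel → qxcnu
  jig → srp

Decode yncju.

It's a constant shift of +9 (ROT9).
Decoding yncju: y−9=p, n−9=e, c−9=t, j−9=a, u−9=l.

petal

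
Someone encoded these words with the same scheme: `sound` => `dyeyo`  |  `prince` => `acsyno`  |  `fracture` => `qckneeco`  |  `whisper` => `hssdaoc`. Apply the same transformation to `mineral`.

The shift depends on letter class: consonant s→d is +11, but vowel o→y is +10. Two shifts are in play — +10 for a/e/i/o/u, +11 for every other letter.
Applying it to mineral: m(cons)+11=x, i(vowel)+10=s, n(cons)+11=y, e(vowel)+10=o, r(cons)+11=c, a(vowel)+10=k, l(cons)+11=w.

xsyockw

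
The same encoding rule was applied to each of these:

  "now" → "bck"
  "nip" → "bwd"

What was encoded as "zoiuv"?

laugh

Compare letters: n→b is +14, o→c is +14, w→k is +14 — a constant shift. Each letter is shifted forward by 14 in the alphabet (a Caesar shift of +14).
Decoding zoiuv: z−14=l, o−14=a, i−14=u, u−14=g, v−14=h.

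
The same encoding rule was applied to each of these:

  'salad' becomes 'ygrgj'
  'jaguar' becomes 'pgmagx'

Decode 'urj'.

old

Compare letters: s→y is +6, a→g is +6, l→r is +6 — a constant shift. It's a constant shift of +6 (ROT6).
Reversing it on urj: u−6=o, r−6=l, j−6=d.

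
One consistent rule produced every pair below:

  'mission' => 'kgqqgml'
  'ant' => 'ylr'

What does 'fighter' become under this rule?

dgefrcp

Compare letters: m→k is +24, i→g is +24, s→q is +24 — a constant shift. This is a Caesar cipher with shift 24.
For fighter: f+24=d, i+24=g, g+24=e, h+24=f, t+24=r, e+24=c, r+24=p.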